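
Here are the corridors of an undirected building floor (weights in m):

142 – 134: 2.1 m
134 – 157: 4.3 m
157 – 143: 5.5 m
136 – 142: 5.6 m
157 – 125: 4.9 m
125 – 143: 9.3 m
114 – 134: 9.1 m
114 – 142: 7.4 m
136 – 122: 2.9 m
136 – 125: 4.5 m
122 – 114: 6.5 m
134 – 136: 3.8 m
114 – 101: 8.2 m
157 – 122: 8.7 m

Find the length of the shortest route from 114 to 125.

Enumerating some paths:
114 → 122 → 136 → 125: 6.5+2.9+4.5 = 13.9
114 → 134 → 136 → 125: 9.1+3.8+4.5 = 17.4
114 → 142 → 136 → 125: 7.4+5.6+4.5 = 17.5
Cheapest is 114 → 122 → 136 → 125 at 13.9 m.

13.9 m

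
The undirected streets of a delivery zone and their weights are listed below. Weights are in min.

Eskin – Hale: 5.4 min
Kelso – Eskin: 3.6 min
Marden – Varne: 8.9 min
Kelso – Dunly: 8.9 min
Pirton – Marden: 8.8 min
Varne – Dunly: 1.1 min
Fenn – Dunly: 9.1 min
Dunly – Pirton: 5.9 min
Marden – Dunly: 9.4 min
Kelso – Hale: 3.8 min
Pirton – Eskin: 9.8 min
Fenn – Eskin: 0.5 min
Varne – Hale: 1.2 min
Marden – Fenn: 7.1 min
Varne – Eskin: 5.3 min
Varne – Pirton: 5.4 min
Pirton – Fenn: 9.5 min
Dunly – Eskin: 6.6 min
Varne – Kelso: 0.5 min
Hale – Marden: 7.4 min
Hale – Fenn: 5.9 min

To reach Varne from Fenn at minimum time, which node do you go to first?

Candidate routes:
Fenn → Hale → Varne: 5.9+1.2 = 7.1
Fenn → Eskin → Varne: 0.5+5.3 = 5.8
Fenn → Eskin → Kelso → Varne: 0.5+3.6+0.5 = 4.6
Fenn → Eskin → Hale → Varne: 0.5+5.4+1.2 = 7.1
The minimum is 4.6 min via Fenn → Eskin → Kelso → Varne.
So from Fenn the first move is to Eskin.

Eskin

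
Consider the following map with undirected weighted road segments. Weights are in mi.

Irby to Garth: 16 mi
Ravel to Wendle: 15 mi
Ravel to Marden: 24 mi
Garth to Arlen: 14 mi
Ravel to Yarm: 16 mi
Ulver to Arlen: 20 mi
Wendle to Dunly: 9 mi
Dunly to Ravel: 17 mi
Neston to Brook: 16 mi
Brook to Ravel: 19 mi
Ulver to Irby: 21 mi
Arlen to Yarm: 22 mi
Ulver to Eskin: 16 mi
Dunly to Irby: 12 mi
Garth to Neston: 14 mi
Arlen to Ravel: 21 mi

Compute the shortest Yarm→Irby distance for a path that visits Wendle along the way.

Best Yarm to Wendle: Yarm–Ravel–Wendle costing 31
Shortest Wendle→Irby: Wendle–Dunly–Irby = 21
Total via Wendle: 31 + 21 = 52 mi.

52 mi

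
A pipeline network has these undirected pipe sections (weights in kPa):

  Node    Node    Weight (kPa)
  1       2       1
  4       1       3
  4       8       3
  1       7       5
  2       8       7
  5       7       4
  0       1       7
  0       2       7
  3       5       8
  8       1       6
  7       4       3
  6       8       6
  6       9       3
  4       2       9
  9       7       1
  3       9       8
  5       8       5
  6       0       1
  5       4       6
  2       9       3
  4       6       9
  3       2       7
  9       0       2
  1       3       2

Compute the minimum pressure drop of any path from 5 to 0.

Compare a few routes:
5 → 7 → 9 → 0: 4+1+2 = 7
5 → 7 → 9 → 6 → 0: 4+1+3+1 = 9
5 → 4 → 7 → 9 → 0: 6+3+1+2 = 12
5 → 8 → 6 → 0: 5+6+1 = 12
Cheapest is 5 → 7 → 9 → 0 at 7 kPa.

7 kPa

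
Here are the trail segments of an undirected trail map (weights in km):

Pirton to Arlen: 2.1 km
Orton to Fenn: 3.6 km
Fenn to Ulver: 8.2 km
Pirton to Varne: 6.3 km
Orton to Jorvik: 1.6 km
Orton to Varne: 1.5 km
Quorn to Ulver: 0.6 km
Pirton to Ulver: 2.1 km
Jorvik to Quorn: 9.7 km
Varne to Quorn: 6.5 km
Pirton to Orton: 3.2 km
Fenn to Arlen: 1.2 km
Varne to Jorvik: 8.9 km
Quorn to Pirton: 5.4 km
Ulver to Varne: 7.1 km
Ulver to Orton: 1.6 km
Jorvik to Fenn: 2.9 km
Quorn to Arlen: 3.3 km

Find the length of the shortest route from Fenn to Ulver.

Enumerating some paths:
Fenn–Orton–Ulver: 3.6+1.6 = 5.2
Fenn–Arlen–Quorn–Ulver: 1.2+3.3+0.6 = 5.1
Cheapest is Fenn–Arlen–Quorn–Ulver at 5.1 km.

5.1 km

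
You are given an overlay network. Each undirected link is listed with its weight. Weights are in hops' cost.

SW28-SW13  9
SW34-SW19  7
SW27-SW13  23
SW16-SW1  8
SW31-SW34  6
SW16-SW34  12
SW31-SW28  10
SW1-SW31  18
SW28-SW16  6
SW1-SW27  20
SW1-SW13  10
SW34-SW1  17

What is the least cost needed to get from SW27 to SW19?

44 hops' cost

Settle nodes by increasing distance from SW27:
SW27: 0
SW1: 20  (via SW27)
SW13: 23  (via SW27)
SW16: 28  (via SW1)
SW28: 32  (via SW13)
SW34: 37  (via SW1)
SW31: 38  (via SW1)
SW19: 44  (via SW34)
Shortest route: SW27 → SW1 → SW34 → SW19 = 44 hops' cost.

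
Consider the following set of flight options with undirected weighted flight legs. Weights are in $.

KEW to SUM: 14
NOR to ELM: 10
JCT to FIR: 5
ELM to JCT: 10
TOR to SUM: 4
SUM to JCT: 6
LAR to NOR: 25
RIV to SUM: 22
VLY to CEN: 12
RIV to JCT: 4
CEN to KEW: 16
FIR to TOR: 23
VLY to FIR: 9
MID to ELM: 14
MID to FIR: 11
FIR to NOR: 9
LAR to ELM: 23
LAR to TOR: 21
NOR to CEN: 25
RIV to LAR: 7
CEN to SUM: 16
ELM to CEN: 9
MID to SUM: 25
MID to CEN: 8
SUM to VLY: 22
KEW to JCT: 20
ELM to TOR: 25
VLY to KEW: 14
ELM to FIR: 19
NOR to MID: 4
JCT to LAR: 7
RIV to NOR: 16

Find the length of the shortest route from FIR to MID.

$11

Settle nodes by increasing distance from FIR:
FIR: 0
JCT: 5  (via FIR)
VLY: 9  (via FIR)
NOR: 9  (via FIR)
RIV: 9  (via JCT)
MID: 11  (via FIR)
Shortest route: FIR → MID = $11.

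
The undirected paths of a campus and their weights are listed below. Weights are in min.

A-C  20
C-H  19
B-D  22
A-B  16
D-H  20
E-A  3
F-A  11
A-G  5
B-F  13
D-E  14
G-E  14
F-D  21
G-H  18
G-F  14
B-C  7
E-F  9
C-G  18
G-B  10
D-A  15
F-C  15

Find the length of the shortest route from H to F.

32 min

Settle nodes by increasing distance from H:
H: 0
G: 18  (via H)
C: 19  (via H)
D: 20  (via H)
A: 23  (via G)
B: 26  (via C)
E: 26  (via A)
F: 32  (via G)
Shortest route: H–G–F = 32 min.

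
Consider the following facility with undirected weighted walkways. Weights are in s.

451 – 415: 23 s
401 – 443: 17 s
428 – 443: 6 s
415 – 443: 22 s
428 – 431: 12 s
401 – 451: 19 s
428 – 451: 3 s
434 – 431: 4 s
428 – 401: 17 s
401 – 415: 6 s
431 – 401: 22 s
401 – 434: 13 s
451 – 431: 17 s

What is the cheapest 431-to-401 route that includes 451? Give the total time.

34 s

Best 431 to 451: 431 → 428 → 451 costing 15
Best 451 to 401: 451 → 401 costing 19
Total via 451: 15 + 19 = 34 s.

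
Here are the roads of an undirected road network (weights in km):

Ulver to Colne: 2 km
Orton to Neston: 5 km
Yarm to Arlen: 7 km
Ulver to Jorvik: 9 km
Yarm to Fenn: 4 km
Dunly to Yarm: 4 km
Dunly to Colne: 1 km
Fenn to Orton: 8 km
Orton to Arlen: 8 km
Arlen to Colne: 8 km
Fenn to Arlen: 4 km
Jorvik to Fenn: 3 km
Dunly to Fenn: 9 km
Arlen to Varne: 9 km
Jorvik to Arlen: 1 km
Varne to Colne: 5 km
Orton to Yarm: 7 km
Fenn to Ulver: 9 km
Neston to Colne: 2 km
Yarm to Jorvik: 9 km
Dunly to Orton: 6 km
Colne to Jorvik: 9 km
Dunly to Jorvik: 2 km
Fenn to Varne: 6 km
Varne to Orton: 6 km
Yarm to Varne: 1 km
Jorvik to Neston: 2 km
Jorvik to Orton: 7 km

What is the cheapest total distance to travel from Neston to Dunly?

3 km

Running Dijkstra from Neston:
Neston: 0
Colne: 2  (via Neston)
Jorvik: 2  (via Neston)
Arlen: 3  (via Jorvik)
Dunly: 3  (via Colne)
Shortest route: Neston → Colne → Dunly = 3 km.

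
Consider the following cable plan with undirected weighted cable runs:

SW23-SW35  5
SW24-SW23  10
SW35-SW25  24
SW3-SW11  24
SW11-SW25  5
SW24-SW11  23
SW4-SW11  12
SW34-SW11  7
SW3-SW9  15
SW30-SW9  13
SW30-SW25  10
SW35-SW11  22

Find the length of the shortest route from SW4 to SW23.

39

Candidate routes:
SW4 → SW11 → SW24 → SW23: 12+23+10 = 45
SW4 → SW11 → SW25 → SW35 → SW23: 12+5+24+5 = 46
SW4 → SW11 → SW35 → SW23: 12+22+5 = 39
Cheapest is SW4 → SW11 → SW35 → SW23 at 39.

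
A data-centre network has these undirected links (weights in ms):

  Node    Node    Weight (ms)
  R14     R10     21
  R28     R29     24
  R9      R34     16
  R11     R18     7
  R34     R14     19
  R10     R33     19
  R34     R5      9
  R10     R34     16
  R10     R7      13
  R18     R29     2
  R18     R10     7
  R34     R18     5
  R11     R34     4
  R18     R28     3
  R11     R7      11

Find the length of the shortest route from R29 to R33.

28 ms

Compare a few routes:
R29 → R18 → R10 → R33: 2+7+19 = 28
R29 → R18 → R34 → R10 → R33: 2+5+16+19 = 42
R29 → R18 → R11 → R34 → R10 → R33: 2+7+4+16+19 = 48
R29 → R18 → R11 → R7 → R10 → R33: 2+7+11+13+19 = 52
Cheapest is R29 → R18 → R10 → R33 at 28 ms.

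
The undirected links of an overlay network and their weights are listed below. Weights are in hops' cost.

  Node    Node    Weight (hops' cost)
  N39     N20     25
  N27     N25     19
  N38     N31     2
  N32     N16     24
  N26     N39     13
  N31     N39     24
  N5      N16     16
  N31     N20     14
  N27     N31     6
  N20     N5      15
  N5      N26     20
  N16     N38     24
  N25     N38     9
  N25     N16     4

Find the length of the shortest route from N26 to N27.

Running Dijkstra from N26:
N26: 0
N39: 13  (via N26)
N5: 20  (via N26)
N20: 35  (via N5)
N16: 36  (via N5)
N31: 37  (via N39)
N38: 39  (via N31)
N25: 40  (via N16)
N27: 43  (via N31)
Shortest route: N26 → N39 → N31 → N27 = 43 hops' cost.

43 hops' cost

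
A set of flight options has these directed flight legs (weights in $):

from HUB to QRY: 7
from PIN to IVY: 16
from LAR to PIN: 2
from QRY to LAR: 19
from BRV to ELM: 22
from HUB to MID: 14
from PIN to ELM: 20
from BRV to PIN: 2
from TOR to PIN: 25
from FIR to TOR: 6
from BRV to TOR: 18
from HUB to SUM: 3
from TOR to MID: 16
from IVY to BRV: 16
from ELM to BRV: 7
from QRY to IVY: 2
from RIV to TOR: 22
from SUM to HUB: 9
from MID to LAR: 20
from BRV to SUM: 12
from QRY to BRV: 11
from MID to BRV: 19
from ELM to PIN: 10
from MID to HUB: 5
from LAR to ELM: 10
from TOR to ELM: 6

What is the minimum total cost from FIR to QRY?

$34

Enumerating some paths:
FIR - TOR - MID - BRV - SUM - HUB - QRY: 6+16+19+12+9+7 = 69
FIR - TOR - MID - HUB - QRY: 6+16+5+7 = 34
FIR - TOR - ELM - BRV - SUM - HUB - QRY: 6+6+7+12+9+7 = 47
Cheapest is FIR - TOR - MID - HUB - QRY at $34.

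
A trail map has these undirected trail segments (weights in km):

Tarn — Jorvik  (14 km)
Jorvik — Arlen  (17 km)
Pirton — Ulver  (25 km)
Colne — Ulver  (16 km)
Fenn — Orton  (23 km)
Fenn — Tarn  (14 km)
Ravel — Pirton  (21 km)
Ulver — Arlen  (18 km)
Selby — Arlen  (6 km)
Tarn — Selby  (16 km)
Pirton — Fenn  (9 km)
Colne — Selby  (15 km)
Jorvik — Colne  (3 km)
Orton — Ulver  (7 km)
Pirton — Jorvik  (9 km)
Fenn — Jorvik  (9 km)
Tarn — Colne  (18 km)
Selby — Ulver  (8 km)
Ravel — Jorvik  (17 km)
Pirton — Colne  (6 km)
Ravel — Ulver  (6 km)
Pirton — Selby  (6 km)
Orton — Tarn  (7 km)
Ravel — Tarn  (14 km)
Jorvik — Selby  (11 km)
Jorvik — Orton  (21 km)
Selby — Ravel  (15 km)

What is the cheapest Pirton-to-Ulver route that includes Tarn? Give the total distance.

Best Pirton to Tarn: Pirton–Selby–Tarn costing 22
Shortest Tarn→Ulver: Tarn–Orton–Ulver = 14
Total via Tarn: 22 + 14 = 36 km.

36 km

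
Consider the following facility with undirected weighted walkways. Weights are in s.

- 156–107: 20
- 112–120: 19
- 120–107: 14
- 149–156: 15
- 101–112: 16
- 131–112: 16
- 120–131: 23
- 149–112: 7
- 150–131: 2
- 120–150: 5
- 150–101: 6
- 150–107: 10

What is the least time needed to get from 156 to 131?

Settle nodes by increasing distance from 156:
156: 0
149: 15  (via 156)
107: 20  (via 156)
112: 22  (via 149)
150: 30  (via 107)
131: 32  (via 150)
Shortest route: 156–107–150–131 = 32 s.

32 s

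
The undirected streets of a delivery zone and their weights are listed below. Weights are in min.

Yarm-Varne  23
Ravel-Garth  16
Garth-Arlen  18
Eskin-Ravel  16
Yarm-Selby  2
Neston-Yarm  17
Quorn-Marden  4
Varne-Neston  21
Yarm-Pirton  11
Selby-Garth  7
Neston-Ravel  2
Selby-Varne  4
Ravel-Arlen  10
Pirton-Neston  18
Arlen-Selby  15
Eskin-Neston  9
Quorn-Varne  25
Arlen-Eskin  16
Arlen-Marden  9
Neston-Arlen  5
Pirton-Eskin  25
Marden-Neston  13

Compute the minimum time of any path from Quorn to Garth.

31 min

Settle nodes by increasing distance from Quorn:
Quorn: 0
Marden: 4  (via Quorn)
Arlen: 13  (via Marden)
Neston: 17  (via Marden)
Ravel: 19  (via Neston)
Varne: 25  (via Quorn)
Eskin: 26  (via Neston)
Selby: 28  (via Arlen)
Yarm: 30  (via Selby)
Garth: 31  (via Arlen)
Shortest route: Quorn → Marden → Arlen → Garth = 31 min.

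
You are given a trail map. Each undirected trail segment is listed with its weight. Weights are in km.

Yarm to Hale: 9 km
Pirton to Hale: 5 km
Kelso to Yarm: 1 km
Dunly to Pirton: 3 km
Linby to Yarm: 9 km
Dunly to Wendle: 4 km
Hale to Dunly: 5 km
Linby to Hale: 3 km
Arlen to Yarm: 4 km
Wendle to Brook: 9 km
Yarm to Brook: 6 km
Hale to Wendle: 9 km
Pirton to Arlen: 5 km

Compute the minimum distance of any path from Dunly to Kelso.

13 km

Compare a few routes:
Dunly–Pirton–Arlen–Yarm–Kelso: 3+5+4+1 = 13
Dunly–Hale–Yarm–Kelso: 5+9+1 = 15
Dunly–Hale–Linby–Yarm–Kelso: 5+3+9+1 = 18
Dunly–Pirton–Hale–Yarm–Kelso: 3+5+9+1 = 18
Cheapest is Dunly–Pirton–Arlen–Yarm–Kelso at 13 km.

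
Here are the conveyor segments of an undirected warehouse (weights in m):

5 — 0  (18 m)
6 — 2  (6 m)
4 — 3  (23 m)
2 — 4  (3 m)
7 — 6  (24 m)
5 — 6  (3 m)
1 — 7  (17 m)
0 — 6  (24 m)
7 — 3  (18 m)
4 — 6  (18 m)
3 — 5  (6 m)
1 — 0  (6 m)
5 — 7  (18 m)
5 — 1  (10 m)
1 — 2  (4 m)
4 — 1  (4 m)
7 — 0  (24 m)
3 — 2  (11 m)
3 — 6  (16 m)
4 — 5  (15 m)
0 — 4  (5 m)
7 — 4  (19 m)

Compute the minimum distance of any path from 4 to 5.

12 m

Settle nodes by increasing distance from 4:
4: 0
2: 3  (via 4)
1: 4  (via 4)
0: 5  (via 4)
6: 9  (via 2)
5: 12  (via 6)
Shortest route: 4 → 2 → 6 → 5 = 12 m.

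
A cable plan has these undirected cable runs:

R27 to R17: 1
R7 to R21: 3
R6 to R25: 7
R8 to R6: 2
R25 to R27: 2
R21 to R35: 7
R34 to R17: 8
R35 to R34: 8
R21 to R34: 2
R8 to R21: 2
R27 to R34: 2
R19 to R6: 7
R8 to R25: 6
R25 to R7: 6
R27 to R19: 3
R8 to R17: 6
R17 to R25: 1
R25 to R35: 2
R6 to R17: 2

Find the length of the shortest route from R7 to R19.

10

Shortest distances from R7:
R7: 0
R21: 3  (via R7)
R34: 5  (via R21)
R8: 5  (via R21)
R25: 6  (via R7)
R6: 7  (via R8)
R17: 7  (via R25)
R27: 7  (via R34)
R35: 8  (via R25)
R19: 10  (via R27)
Shortest route: R7 → R21 → R34 → R27 → R19 = 10.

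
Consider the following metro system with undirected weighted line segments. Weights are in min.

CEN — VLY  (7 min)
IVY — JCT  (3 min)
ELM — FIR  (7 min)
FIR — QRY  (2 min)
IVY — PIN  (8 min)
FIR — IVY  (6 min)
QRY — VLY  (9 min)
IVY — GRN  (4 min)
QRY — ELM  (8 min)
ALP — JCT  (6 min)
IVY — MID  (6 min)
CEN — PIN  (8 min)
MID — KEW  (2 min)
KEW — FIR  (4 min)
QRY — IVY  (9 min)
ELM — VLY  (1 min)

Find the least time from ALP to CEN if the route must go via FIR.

30 min

Best ALP to FIR: ALP → JCT → IVY → FIR costing 15
Best FIR to CEN: FIR → ELM → VLY → CEN costing 15
Total via FIR: 15 + 15 = 30 min.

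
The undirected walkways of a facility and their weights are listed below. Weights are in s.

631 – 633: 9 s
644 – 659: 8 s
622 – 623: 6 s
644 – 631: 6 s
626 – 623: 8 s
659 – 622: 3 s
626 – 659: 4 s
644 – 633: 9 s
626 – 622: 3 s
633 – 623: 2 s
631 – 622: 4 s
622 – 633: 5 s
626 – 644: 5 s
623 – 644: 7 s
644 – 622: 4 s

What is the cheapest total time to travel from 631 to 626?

Candidate routes:
631–644–626: 6+5 = 11
631–622–659–626: 4+3+4 = 11
631–622–626: 4+3 = 7
The minimum is 7 s via 631–622–626.

7 s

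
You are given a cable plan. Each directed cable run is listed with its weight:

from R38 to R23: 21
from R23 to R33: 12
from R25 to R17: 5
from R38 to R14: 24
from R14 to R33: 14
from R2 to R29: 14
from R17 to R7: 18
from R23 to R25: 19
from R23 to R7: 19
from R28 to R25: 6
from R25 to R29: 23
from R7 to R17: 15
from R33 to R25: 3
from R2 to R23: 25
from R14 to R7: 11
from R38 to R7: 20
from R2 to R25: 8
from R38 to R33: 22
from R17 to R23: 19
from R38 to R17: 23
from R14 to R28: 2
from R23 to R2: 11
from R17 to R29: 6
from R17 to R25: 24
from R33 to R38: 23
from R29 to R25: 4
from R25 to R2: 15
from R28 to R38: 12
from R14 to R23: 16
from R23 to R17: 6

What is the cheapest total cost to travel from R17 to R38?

Settle nodes by increasing distance from R17:
R17: 0
R29: 6  (via R17)
R25: 10  (via R29)
R7: 18  (via R17)
R23: 19  (via R17)
R2: 25  (via R25)
R33: 31  (via R23)
R38: 54  (via R33)
Shortest route: R17 → R23 → R33 → R38 = 54.

54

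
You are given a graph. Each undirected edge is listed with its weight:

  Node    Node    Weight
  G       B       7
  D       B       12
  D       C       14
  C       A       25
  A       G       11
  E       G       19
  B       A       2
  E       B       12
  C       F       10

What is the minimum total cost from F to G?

Candidate routes:
F–C–A–B–G: 10+25+2+7 = 44
F–C–A–G: 10+25+11 = 46
F–C–D–B–G: 10+14+12+7 = 43
The minimum is 43 via F–C–D–B–G.

43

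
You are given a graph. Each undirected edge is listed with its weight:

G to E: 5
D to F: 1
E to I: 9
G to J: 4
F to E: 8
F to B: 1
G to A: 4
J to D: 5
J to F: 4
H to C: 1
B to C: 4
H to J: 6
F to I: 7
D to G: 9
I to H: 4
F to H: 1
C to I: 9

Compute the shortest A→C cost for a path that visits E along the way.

19

Best A to E: A → G → E costing 9
Best E to C: E → F → H → C costing 10
Total via E: 9 + 10 = 19.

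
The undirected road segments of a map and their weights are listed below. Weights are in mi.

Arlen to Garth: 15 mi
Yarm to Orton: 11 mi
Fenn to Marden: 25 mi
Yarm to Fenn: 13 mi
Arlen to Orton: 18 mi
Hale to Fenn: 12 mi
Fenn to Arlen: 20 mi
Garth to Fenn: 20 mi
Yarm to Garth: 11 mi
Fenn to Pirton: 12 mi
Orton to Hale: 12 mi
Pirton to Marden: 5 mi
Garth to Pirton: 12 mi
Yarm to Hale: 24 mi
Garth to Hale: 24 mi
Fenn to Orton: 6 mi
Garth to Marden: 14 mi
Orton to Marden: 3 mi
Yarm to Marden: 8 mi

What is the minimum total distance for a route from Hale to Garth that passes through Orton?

29 mi

Shortest Hale→Orton: Hale → Orton = 12
Shortest Orton→Garth: Orton → Marden → Garth = 17
Total via Orton: 12 + 17 = 29 mi.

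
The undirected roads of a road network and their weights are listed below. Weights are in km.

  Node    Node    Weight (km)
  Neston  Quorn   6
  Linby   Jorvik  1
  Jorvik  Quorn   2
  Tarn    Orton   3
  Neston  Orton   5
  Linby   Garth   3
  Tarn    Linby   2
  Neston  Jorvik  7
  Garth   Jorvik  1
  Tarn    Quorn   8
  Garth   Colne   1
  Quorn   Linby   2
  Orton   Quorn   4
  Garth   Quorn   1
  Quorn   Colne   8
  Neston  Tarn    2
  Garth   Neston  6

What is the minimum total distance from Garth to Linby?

Candidate routes:
Garth - Jorvik - Linby: 1+1 = 2
Garth - Linby: 3 = 3
Cheapest is Garth - Jorvik - Linby at 2 km.

2 km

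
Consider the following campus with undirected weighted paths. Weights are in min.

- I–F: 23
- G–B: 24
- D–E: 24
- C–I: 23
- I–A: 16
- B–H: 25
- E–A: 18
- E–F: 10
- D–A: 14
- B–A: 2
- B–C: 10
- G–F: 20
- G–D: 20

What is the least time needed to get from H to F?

55 min

Enumerating some paths:
H → B → G → F: 25+24+20 = 69
H → B → A → E → F: 25+2+18+10 = 55
H → B → A → I → F: 25+2+16+23 = 66
The minimum is 55 min via H → B → A → E → F.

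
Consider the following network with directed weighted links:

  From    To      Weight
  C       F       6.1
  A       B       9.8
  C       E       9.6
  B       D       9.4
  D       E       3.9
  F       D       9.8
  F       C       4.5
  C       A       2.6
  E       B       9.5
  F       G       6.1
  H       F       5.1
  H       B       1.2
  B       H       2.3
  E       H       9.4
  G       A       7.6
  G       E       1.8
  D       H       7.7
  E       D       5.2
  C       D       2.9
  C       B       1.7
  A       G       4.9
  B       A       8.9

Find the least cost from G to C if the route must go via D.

Shortest G→D: G → E → D = 7
Best D to C: D → H → F → C costing 17.3
Total via D: 7 + 17.3 = 24.3.

24.3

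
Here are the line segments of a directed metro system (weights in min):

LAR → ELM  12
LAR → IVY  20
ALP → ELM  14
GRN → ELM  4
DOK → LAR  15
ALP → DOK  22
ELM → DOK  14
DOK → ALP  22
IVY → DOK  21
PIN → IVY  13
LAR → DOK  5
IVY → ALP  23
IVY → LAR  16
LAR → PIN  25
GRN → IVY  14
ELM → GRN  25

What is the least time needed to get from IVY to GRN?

53 min

Enumerating some paths:
IVY–LAR–ELM–GRN: 16+12+25 = 53
IVY–ALP–ELM–GRN: 23+14+25 = 62
IVY–DOK–LAR–ELM–GRN: 21+15+12+25 = 73
Cheapest is IVY–LAR–ELM–GRN at 53 min.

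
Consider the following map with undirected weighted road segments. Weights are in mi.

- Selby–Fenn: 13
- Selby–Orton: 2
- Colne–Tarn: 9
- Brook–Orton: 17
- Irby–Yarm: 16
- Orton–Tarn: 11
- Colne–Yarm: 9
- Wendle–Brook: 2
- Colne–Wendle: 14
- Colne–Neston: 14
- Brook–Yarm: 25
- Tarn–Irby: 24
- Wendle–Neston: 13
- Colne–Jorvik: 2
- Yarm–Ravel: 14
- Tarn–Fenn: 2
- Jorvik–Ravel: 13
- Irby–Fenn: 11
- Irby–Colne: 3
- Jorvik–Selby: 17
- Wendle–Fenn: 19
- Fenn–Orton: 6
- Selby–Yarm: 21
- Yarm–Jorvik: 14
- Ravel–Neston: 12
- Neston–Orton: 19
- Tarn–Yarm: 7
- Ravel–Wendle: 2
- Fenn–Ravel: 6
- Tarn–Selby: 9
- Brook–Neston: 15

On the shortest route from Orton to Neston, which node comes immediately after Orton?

Neston

Candidate routes:
Orton - Fenn - Ravel - Neston: 6+6+12 = 24
Orton - Neston: 19 = 19
Cheapest is Orton - Neston at 19 mi.
So from Orton the first move is to Neston.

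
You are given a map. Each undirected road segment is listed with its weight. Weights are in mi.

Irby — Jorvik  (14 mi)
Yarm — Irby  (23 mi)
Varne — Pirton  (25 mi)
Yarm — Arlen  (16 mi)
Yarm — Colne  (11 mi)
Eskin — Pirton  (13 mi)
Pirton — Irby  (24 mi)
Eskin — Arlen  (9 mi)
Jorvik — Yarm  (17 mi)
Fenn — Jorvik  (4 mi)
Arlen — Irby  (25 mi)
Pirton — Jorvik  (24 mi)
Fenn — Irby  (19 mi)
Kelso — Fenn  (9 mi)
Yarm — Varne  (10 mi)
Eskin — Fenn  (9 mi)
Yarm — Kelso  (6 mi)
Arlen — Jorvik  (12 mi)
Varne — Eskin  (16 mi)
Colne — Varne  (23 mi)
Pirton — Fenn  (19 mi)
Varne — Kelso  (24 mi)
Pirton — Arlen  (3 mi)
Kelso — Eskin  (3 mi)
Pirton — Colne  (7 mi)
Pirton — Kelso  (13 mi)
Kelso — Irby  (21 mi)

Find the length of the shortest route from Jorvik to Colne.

Enumerating some paths:
Jorvik - Arlen - Pirton - Colne: 12+3+7 = 22
Jorvik - Fenn - Pirton - Colne: 4+19+7 = 30
Jorvik - Yarm - Colne: 17+11 = 28
Cheapest is Jorvik - Arlen - Pirton - Colne at 22 mi.

22 mi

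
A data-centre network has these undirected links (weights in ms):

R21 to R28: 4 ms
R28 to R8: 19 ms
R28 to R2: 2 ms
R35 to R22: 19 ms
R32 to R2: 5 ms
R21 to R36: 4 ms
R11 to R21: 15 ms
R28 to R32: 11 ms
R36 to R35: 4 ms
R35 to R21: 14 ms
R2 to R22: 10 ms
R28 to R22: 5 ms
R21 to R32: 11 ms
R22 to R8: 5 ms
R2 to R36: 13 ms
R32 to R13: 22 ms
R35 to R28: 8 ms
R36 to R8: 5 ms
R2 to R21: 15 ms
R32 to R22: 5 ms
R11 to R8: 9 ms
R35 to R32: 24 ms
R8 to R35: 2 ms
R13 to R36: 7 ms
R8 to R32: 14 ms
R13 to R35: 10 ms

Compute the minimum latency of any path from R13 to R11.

21 ms

Running Dijkstra from R13:
R13: 0
R36: 7  (via R13)
R35: 10  (via R13)
R21: 11  (via R36)
R8: 12  (via R36)
R28: 15  (via R21)
R22: 17  (via R8)
R2: 17  (via R28)
R11: 21  (via R8)
Shortest route: R13 → R36 → R8 → R11 = 21 ms.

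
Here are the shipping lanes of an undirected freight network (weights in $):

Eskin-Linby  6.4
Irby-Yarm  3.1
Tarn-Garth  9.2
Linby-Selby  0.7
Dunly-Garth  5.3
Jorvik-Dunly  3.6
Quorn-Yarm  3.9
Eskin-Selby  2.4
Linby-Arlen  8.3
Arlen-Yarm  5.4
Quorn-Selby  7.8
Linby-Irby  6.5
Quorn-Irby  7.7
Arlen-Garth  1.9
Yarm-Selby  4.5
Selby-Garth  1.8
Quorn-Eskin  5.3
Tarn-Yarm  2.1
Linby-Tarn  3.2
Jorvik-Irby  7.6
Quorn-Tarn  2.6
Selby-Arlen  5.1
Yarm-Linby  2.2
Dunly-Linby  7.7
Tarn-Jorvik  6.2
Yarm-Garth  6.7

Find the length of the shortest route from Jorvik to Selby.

$10.1

Shortest distances from Jorvik:
Jorvik: 0
Dunly: 3.6  (via Jorvik)
Tarn: 6.2  (via Jorvik)
Irby: 7.6  (via Jorvik)
Yarm: 8.3  (via Tarn)
Quorn: 8.8  (via Tarn)
Garth: 8.9  (via Dunly)
Linby: 9.4  (via Tarn)
Selby: 10.1  (via Linby)
Shortest route: Jorvik → Tarn → Linby → Selby = $10.1.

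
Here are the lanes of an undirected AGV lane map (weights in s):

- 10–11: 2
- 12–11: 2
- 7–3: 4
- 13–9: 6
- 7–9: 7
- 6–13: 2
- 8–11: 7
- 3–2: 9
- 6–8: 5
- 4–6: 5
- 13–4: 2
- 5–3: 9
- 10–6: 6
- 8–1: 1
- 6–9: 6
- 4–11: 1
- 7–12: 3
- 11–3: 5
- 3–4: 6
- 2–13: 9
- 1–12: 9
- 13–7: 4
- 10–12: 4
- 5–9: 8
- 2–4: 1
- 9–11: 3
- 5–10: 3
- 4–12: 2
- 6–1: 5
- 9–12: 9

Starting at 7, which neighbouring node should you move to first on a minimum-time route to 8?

13

Candidate routes:
7 → 13 → 6 → 8: 4+2+5 = 11
7 → 12 → 11 → 8: 3+2+7 = 12
Cheapest is 7 → 13 → 6 → 8 at 11 s.
So from 7 the first move is to 13.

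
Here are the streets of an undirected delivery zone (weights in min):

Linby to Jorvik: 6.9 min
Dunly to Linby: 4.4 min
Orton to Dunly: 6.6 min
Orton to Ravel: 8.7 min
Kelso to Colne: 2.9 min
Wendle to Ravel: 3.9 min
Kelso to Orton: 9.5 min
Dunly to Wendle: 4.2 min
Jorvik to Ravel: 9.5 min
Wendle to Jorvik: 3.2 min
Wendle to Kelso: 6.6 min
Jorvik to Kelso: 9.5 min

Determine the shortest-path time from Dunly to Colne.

Settle nodes by increasing distance from Dunly:
Dunly: 0
Wendle: 4.2  (via Dunly)
Linby: 4.4  (via Dunly)
Orton: 6.6  (via Dunly)
Jorvik: 7.4  (via Wendle)
Ravel: 8.1  (via Wendle)
Kelso: 10.8  (via Wendle)
Colne: 13.7  (via Kelso)
Shortest route: Dunly → Wendle → Kelso → Colne = 13.7 min.

13.7 min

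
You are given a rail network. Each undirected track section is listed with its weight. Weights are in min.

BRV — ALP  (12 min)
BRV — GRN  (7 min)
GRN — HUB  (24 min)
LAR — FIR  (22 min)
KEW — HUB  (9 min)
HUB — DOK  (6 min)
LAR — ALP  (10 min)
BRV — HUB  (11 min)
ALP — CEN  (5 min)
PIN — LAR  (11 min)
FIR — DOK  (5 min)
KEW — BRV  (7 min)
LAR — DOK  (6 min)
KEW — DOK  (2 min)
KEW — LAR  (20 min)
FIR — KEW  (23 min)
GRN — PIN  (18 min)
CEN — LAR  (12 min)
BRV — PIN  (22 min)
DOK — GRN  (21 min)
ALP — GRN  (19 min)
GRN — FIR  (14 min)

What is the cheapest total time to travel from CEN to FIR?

Compare a few routes:
CEN → LAR → DOK → FIR: 12+6+5 = 23
CEN → ALP → BRV → KEW → DOK → FIR: 5+12+7+2+5 = 31
CEN → ALP → LAR → DOK → FIR: 5+10+6+5 = 26
CEN → LAR → FIR: 12+22 = 34
The minimum is 23 min via CEN → LAR → DOK → FIR.

23 min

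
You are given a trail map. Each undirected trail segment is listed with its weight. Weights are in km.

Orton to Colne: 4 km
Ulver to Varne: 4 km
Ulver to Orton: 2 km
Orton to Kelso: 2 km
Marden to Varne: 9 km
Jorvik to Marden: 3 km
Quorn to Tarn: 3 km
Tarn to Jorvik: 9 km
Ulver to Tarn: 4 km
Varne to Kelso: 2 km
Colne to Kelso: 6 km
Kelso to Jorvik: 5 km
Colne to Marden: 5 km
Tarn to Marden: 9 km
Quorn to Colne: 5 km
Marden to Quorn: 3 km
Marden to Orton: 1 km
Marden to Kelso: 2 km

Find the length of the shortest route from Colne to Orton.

4 km

Settle nodes by increasing distance from Colne:
Colne: 0
Orton: 4  (via Colne)
Shortest route: Colne–Orton = 4 km.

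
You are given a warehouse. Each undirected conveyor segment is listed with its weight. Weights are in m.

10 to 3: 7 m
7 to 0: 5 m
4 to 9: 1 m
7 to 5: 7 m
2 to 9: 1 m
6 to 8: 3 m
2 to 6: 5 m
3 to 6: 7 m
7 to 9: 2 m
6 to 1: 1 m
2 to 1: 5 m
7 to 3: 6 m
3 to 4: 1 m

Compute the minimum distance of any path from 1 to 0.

Settle nodes by increasing distance from 1:
1: 0
6: 1  (via 1)
8: 4  (via 6)
2: 5  (via 1)
9: 6  (via 2)
4: 7  (via 9)
3: 8  (via 6)
7: 8  (via 9)
0: 13  (via 7)
Shortest route: 1 → 2 → 9 → 7 → 0 = 13 m.

13 m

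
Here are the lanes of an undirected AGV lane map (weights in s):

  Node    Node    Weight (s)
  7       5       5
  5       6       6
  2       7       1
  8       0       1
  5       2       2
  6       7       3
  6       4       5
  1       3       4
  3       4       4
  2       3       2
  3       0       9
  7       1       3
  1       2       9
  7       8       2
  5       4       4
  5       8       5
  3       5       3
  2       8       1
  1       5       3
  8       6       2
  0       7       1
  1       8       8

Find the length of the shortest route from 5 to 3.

3 s

Candidate routes:
5 - 2 - 3: 2+2 = 4
5 - 3: 3 = 3
5 - 1 - 3: 3+4 = 7
Cheapest is 5 - 3 at 3 s.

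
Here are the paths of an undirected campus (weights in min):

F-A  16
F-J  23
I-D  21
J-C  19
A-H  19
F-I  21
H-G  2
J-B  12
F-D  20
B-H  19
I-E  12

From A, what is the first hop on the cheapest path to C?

Candidate routes:
A–F–J–C: 16+23+19 = 58
A–H–B–J–C: 19+19+12+19 = 69
The minimum is 58 min via A–F–J–C.
So from A the first move is to F.

F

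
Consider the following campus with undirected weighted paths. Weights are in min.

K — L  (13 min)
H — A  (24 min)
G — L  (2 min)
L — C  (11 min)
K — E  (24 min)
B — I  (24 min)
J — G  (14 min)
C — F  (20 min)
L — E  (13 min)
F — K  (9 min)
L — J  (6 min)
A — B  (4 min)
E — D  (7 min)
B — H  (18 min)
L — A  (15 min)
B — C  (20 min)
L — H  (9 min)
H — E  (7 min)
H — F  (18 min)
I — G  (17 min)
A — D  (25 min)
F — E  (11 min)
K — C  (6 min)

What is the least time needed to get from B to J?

25 min

Shortest distances from B:
B: 0
A: 4  (via B)
H: 18  (via B)
L: 19  (via A)
C: 20  (via B)
G: 21  (via L)
I: 24  (via B)
E: 25  (via H)
J: 25  (via L)
Shortest route: B → A → L → J = 25 min.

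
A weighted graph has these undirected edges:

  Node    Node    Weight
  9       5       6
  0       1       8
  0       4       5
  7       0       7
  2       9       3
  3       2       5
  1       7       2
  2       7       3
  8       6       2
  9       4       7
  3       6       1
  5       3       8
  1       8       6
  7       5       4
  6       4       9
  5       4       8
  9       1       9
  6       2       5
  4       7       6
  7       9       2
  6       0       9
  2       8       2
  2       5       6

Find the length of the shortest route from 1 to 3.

9

Candidate routes:
1–7–2–8–6–3: 2+3+2+2+1 = 10
1–8–6–3: 6+2+1 = 9
1–7–2–3: 2+3+5 = 10
Cheapest is 1–8–6–3 at 9.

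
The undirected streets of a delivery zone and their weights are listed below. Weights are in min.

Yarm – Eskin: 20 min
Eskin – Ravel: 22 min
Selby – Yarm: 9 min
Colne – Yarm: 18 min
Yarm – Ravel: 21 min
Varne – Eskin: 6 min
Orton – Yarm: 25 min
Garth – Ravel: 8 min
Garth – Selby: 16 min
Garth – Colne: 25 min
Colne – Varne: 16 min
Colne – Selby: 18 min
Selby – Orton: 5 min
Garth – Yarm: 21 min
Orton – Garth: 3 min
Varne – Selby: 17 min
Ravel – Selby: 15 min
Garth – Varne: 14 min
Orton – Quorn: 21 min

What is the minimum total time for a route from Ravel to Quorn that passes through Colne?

Best Ravel to Colne: Ravel → Garth → Colne costing 33
Shortest Colne→Quorn: Colne → Selby → Orton → Quorn = 44
Total via Colne: 33 + 44 = 77 min.

77 min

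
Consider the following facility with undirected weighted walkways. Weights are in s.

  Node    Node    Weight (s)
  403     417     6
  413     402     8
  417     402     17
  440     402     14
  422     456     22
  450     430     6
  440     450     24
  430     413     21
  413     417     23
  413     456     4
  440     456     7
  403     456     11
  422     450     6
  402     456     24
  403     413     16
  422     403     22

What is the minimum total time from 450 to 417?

34 s

Enumerating some paths:
450–440–456–403–417: 24+7+11+6 = 48
450–422–456–403–417: 6+22+11+6 = 45
450–422–403–417: 6+22+6 = 34
Cheapest is 450–422–403–417 at 34 s.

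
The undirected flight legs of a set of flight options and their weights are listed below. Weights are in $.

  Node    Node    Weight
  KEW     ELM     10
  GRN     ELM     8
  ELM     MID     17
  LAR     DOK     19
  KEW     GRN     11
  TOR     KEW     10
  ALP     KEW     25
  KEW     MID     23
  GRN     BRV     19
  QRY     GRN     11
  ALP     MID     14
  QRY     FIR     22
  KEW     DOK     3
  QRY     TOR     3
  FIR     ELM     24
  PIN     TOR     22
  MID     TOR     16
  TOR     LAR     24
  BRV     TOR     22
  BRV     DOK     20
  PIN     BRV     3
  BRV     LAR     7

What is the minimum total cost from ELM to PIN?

$30

Enumerating some paths:
ELM–KEW–DOK–LAR–BRV–PIN: 10+3+19+7+3 = 42
ELM–KEW–DOK–BRV–PIN: 10+3+20+3 = 36
ELM–GRN–BRV–PIN: 8+19+3 = 30
ELM–KEW–TOR–PIN: 10+10+22 = 42
Cheapest is ELM–GRN–BRV–PIN at $30.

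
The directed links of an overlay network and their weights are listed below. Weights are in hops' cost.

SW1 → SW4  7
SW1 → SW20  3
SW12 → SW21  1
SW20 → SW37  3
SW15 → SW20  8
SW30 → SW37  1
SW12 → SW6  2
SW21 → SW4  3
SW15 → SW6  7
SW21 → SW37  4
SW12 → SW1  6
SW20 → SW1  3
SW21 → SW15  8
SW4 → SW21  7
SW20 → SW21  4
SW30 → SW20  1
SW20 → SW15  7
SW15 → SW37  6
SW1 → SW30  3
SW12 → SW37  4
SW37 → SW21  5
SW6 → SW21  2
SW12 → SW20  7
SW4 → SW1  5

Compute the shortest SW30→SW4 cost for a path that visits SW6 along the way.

20 hops' cost

Best SW30 to SW6: SW30 → SW20 → SW15 → SW6 costing 15
Best SW6 to SW4: SW6 → SW21 → SW4 costing 5
Total via SW6: 15 + 5 = 20 hops' cost.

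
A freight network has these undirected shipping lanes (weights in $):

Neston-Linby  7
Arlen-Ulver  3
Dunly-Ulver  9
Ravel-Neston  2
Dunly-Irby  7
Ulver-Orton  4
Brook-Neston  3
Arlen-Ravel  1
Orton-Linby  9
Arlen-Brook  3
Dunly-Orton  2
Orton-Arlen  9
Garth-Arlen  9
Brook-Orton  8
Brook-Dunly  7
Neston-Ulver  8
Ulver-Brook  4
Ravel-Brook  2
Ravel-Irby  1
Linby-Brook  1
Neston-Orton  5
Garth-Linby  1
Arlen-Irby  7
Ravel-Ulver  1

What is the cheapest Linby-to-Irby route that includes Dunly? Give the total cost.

$15

Best Linby to Dunly: Linby → Brook → Dunly costing 8
Shortest Dunly→Irby: Dunly → Irby = 7
Total via Dunly: 8 + 7 = $15.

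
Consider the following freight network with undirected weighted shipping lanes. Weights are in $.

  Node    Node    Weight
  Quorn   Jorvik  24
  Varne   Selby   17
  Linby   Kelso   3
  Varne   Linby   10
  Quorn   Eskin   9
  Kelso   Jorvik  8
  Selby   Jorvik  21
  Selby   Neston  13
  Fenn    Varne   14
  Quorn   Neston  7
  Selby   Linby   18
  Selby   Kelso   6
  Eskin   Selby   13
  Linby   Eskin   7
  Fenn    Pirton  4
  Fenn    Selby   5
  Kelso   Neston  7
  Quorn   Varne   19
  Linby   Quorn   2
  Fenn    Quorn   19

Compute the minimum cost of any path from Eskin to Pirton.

$22

Running Dijkstra from Eskin:
Eskin: 0
Linby: 7  (via Eskin)
Quorn: 9  (via Eskin)
Kelso: 10  (via Linby)
Selby: 13  (via Eskin)
Neston: 16  (via Quorn)
Varne: 17  (via Linby)
Jorvik: 18  (via Kelso)
Fenn: 18  (via Selby)
Pirton: 22  (via Fenn)
Shortest route: Eskin–Selby–Fenn–Pirton = $22.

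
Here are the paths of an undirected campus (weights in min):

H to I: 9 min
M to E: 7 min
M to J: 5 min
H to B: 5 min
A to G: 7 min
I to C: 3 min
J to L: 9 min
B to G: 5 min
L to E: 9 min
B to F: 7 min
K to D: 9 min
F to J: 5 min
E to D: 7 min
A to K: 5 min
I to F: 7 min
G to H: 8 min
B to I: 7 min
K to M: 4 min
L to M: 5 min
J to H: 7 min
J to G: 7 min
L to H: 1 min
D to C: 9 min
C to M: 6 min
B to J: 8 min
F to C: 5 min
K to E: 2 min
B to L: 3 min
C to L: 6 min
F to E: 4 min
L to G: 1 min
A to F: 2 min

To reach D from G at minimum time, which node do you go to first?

L

Compare a few routes:
G - L - C - D: 1+6+9 = 16
G - L - E - D: 1+9+7 = 17
The minimum is 16 min via G - L - C - D.
So from G the first move is to L.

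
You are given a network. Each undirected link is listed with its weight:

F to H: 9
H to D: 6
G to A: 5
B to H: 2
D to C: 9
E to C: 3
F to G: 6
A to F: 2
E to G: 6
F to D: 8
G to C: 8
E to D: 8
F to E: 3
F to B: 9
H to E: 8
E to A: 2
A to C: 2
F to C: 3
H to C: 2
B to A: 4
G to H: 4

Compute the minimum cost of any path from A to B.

Shortest distances from A:
A: 0
C: 2  (via A)
E: 2  (via A)
F: 2  (via A)
B: 4  (via A)
Shortest route: A → B = 4.

4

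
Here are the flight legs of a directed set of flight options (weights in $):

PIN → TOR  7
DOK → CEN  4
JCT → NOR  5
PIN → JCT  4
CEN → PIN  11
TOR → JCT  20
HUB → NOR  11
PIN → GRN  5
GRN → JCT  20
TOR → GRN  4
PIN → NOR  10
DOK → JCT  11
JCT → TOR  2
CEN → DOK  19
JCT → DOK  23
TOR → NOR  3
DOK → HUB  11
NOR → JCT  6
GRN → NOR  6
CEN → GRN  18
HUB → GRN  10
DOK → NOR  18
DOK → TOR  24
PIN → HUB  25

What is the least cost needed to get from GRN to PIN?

$50

Running Dijkstra from GRN:
GRN: 0
NOR: 6  (via GRN)
JCT: 12  (via NOR)
TOR: 14  (via JCT)
DOK: 35  (via JCT)
CEN: 39  (via DOK)
HUB: 46  (via DOK)
PIN: 50  (via CEN)
Shortest route: GRN → NOR → JCT → DOK → CEN → PIN = $50.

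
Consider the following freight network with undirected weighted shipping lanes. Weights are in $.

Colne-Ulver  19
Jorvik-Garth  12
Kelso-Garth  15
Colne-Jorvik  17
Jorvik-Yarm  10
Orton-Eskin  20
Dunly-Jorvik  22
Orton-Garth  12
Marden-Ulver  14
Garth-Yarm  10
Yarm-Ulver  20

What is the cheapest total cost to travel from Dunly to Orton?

Candidate routes:
Dunly–Jorvik–Yarm–Garth–Orton: 22+10+10+12 = 54
Dunly–Jorvik–Garth–Orton: 22+12+12 = 46
Cheapest is Dunly–Jorvik–Garth–Orton at $46.

$46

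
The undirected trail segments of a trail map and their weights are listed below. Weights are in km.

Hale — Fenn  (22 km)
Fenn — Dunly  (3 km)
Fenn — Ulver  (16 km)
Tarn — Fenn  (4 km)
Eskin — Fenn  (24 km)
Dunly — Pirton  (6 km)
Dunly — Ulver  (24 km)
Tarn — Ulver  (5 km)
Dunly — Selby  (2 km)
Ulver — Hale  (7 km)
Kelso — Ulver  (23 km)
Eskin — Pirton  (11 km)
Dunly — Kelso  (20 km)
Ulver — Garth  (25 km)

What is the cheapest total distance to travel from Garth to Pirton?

43 km

Settle nodes by increasing distance from Garth:
Garth: 0
Ulver: 25  (via Garth)
Tarn: 30  (via Ulver)
Hale: 32  (via Ulver)
Fenn: 34  (via Tarn)
Dunly: 37  (via Fenn)
Selby: 39  (via Dunly)
Pirton: 43  (via Dunly)
Shortest route: Garth → Ulver → Tarn → Fenn → Dunly → Pirton = 43 km.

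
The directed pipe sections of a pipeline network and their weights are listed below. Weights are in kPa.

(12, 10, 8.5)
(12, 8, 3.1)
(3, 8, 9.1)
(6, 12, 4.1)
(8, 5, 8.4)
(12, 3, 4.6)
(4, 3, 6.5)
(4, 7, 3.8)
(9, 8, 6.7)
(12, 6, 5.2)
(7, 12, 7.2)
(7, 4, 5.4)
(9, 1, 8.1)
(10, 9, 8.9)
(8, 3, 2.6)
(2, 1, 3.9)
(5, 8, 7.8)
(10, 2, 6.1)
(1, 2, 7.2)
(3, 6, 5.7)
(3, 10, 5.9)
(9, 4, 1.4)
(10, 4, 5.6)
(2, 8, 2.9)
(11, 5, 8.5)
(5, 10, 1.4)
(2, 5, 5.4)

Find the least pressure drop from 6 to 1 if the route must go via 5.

Best 6 to 5: 6 → 12 → 8 → 5 costing 15.6
Best 5 to 1: 5 → 10 → 2 → 1 costing 11.4
Total via 5: 15.6 + 11.4 = 27 kPa.

27 kPa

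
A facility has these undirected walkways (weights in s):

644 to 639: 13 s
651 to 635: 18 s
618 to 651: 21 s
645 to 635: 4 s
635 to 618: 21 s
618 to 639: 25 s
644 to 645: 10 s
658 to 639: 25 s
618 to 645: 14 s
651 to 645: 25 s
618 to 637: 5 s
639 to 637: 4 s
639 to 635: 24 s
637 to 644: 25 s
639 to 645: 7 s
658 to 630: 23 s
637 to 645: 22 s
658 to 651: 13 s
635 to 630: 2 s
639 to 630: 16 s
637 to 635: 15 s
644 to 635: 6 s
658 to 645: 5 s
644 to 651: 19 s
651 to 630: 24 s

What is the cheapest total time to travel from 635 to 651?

18 s

Compare a few routes:
635 → 645 → 658 → 651: 4+5+13 = 22
635 → 651: 18 = 18
The minimum is 18 s via 635 → 651.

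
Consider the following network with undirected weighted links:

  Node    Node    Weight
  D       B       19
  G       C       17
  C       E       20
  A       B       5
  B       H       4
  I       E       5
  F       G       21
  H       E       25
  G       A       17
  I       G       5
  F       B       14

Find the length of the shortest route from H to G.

Running Dijkstra from H:
H: 0
B: 4  (via H)
A: 9  (via B)
F: 18  (via B)
D: 23  (via B)
E: 25  (via H)
G: 26  (via A)
Shortest route: H–B–A–G = 26.

26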